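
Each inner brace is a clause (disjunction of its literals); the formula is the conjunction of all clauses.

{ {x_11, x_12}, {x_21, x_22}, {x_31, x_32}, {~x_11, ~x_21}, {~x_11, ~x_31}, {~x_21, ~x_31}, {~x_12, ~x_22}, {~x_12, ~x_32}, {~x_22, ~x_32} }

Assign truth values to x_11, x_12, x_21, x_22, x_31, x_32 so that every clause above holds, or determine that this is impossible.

Suppose x_11 = 1.
(~x_21) alone gives x_21 = 0.
(x_22) alone gives x_22 = 1.
(~x_31) alone gives x_31 = 0.
(x_32) alone gives x_32 = 1.
That conflicts with the unit clause (~x_32).
That branch fails; take x_11 = 0 instead.
(x_12) alone gives x_12 = 1.
(~x_22) alone gives x_22 = 0.
(x_21) alone gives x_21 = 1.
(~x_31) alone gives x_31 = 0.
(x_32) alone gives x_32 = 1.
That conflicts with the unit clause (~x_32).
Both values of x_11 lead to a conflict.

UNSATISFIABLE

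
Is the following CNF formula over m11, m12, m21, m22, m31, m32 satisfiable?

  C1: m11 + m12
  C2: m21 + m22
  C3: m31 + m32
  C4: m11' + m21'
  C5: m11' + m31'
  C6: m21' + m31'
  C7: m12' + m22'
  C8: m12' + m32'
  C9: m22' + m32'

Suppose m11 = 1.
(m21') alone gives m21 = 0.
(m22) alone gives m22 = 1.
(m31') alone gives m31 = 0.
(m32) alone gives m32 = 1.
But (m32') is also a unit clause — contradiction.
Undo m11 and try m11 = 0.
(m12) alone gives m12 = 1.
(m22') alone gives m22 = 0.
(m21) alone gives m21 = 1.
(m31') alone gives m31 = 0.
(m32) alone gives m32 = 1.
But (m32') is also a unit clause — contradiction.
Neither m11 = 1 nor m11 = 0 works.
No assignment satisfies every clause.

No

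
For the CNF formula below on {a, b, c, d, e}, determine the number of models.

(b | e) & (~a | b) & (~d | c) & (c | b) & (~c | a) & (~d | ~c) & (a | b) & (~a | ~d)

6

There are 2^5 = 32 truth assignments over (a, b, c, d, e).
Split on e. With e = 1, the clauses containing e are satisfied and ~e drops from the rest; 3 of the 2^4 = 16 assignments to the other variables satisfy what remains.
With e = 0, by the same count on the reduced clause set, 3 assignments work.
Total: 3 + 3 = 6.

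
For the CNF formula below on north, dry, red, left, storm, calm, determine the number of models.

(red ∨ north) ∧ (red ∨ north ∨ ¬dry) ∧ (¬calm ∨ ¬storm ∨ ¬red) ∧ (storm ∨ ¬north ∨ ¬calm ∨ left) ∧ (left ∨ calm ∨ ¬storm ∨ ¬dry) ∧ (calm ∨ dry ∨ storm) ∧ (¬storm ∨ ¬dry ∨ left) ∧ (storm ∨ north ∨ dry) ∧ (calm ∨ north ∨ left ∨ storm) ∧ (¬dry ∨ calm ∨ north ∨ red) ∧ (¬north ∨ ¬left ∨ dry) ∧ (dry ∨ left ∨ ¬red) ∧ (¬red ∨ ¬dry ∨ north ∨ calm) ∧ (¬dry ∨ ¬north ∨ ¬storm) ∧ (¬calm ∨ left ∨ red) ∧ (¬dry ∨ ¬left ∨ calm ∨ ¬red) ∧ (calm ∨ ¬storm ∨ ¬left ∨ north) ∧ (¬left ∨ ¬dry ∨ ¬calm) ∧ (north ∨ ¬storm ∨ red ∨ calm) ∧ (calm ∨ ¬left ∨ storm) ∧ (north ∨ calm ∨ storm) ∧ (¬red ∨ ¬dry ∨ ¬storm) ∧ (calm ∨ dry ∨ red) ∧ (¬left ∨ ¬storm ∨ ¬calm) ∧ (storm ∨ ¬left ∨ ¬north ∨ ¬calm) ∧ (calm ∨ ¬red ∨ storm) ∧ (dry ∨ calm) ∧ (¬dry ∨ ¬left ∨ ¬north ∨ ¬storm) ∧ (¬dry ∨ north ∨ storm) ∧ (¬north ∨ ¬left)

There are 2^6 = 64 truth assignments over (north, dry, red, left, storm, calm).
Split on dry. With dry = True, the clauses containing dry are satisfied and ¬dry drops from the rest; 1 of the 2^5 = 32 assignments to the other variables satisfy what remains.
With dry = False, by the same count on the reduced clause set, 0 assignments work.
Total: 1 + 0 = 1.

1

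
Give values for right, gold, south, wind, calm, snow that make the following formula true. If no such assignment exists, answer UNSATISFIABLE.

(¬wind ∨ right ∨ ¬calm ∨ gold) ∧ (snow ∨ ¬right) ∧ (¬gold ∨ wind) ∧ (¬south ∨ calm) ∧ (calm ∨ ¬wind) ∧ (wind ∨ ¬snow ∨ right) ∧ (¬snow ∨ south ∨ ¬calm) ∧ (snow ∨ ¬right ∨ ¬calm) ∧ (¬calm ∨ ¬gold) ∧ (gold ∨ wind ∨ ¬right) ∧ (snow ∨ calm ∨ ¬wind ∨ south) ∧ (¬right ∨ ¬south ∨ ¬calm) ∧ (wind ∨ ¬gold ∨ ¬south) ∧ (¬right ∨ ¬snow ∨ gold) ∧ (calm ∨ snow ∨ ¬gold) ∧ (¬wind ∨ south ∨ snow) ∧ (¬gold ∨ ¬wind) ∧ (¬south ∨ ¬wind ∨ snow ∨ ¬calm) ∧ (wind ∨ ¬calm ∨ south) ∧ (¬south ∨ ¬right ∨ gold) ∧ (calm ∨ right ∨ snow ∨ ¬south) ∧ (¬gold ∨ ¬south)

right: False,  gold: False,  south: False,  wind: False,  calm: False,  snow: False

Case snow = False:
From the singleton clause (¬right), right = False.
Case gold = False:
Case wind = False:
Case south = False:
From the singleton clause (¬calm), calm = False.
All clauses are satisfied.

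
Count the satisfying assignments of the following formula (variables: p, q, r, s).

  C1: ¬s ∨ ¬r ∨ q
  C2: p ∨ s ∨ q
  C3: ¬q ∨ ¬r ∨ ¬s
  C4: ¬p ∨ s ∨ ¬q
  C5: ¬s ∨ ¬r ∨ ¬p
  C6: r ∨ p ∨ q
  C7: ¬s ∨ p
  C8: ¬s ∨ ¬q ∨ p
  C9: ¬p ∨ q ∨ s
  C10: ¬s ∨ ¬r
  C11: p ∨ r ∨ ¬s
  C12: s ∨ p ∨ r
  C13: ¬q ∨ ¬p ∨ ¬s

There are 2^4 = 16 truth assignments over (p, q, r, s).
Split on q. With q = True, the clauses containing q are satisfied and ¬q drops from the rest; 1 of the 2^3 = 8 assignments to the other variables satisfy what remains.
With q = False, by the same count on the reduced clause set, 1 assignment works.
(One model: p=F, q=T, r=T, s=F.)
Total: 1 + 1 = 2.

2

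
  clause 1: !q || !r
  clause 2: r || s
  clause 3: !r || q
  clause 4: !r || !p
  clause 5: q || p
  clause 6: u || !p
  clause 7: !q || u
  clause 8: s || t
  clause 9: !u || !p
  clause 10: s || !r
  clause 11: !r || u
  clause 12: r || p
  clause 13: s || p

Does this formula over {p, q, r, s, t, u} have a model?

Try q = false.
From the singleton clause (!r), r = false.
From the singleton clause (s), s = true.
From the singleton clause (p), p = true.
From the singleton clause (u), u = true.
That conflicts with the unit clause (!u).
So q must be the other value — set q = true.
From the singleton clause (!r), r = false.
From the singleton clause (s), s = true.
From the singleton clause (u), u = true.
From the singleton clause (!p), p = false.
That conflicts with the unit clause (p).
Neither q = true nor q = false works.
No assignment satisfies every clause.

No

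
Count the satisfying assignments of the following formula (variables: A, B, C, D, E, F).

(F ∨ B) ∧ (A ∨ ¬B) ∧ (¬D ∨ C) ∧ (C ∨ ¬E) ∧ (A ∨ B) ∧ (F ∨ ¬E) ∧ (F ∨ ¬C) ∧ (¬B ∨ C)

9

There are 2^6 = 64 truth assignments over (A, B, C, D, E, F).
Split on D. With D = True, the clauses containing D are satisfied and ¬D drops from the rest; 4 of the 2^5 = 32 assignments to the other variables satisfy what remains.
With D = False, by the same count on the reduced clause set, 5 assignments work.
Total: 4 + 5 = 9.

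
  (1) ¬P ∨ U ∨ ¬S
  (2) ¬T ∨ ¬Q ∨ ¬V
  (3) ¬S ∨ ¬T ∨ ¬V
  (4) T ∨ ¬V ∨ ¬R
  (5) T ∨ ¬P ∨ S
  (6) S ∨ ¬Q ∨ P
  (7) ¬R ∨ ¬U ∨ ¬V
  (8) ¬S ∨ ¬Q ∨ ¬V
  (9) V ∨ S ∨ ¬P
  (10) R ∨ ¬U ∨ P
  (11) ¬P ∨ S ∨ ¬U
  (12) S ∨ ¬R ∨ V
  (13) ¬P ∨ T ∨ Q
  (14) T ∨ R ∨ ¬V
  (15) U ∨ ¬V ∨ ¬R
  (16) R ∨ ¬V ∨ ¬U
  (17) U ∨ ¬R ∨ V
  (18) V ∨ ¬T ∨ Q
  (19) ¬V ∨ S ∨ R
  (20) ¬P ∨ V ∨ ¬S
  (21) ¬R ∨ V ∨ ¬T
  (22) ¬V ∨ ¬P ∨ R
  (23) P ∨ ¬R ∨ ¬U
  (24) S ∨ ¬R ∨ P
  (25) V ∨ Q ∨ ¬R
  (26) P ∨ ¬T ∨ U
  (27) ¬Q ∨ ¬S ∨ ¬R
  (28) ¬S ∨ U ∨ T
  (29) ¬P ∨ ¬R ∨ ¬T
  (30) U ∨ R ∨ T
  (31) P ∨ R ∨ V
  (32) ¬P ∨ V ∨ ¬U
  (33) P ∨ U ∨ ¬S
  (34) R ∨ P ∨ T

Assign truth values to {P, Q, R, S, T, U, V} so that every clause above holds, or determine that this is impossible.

UNSATISFIABLE

Case P = False:
Case S = True:
Unit clause (U) forces U = True.
Unit clause (R) forces R = True.
That conflicts with the unit clause (¬R).
So S must be the other value — set S = False.
Unit clause (¬Q) forces Q = False.
Unit clause (¬R) forces R = False.
Unit clause (¬U) forces U = False.
Unit clause (¬V) forces V = False.
That conflicts with the unit clause (V).
Neither S = True nor S = False works.
So P must be the other value — set P = True.
Case U = True:
Unit clause (S) forces S = True.
Unit clause (V) forces V = True.
Unit clause (¬T) forces T = False.
Unit clause (¬R) forces R = False.
That conflicts with the unit clause (R).
So U must be the other value — set U = False.
Unit clause (¬S) forces S = False.
Unit clause (T) forces T = True.
Unit clause (V) forces V = True.
Unit clause (¬Q) forces Q = False.
Unit clause (¬R) forces R = False.
That conflicts with the unit clause (R).
Neither U = True nor U = False works.
Neither P = True nor P = False works.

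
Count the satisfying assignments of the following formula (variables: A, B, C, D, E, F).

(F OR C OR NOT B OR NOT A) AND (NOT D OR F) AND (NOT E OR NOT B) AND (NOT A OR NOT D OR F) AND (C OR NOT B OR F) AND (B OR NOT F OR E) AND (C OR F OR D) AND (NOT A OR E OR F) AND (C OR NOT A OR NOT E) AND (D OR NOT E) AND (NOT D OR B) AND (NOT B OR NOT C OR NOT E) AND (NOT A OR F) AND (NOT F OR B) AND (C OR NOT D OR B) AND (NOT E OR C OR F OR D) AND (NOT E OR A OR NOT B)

10

There are 2^6 = 64 truth assignments over (A, B, C, D, E, F).
Split on F. With F = true, the clauses containing F are satisfied and NOT F drops from the rest; 8 of the 2^5 = 32 assignments to the other variables satisfy what remains.
With F = false, by the same count on the reduced clause set, 2 assignments work.
(One model: A=F, B=F, C=T, D=F, E=F, F=F.)
Total: 8 + 2 = 10.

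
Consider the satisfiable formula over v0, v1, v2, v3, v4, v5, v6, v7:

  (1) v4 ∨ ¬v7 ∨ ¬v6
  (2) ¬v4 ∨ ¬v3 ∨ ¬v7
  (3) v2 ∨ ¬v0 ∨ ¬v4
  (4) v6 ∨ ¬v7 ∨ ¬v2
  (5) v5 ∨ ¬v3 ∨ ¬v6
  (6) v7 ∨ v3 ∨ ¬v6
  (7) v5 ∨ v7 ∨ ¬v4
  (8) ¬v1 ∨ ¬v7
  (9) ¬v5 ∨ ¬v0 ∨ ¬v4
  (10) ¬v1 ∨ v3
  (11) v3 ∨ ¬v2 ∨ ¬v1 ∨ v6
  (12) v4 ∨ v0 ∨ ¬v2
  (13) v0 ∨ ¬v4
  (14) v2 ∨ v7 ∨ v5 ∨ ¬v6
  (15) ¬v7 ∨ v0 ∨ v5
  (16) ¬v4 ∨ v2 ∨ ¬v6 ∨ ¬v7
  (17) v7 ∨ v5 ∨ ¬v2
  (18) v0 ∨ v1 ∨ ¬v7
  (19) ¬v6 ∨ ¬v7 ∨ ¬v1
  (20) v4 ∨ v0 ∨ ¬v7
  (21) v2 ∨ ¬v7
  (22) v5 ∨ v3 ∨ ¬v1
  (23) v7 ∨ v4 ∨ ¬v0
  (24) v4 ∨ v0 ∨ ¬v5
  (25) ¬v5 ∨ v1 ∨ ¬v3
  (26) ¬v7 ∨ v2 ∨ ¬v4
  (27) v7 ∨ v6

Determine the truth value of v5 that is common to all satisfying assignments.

False

Suppose v5 = True.
Try v1 = False.
The clause (¬v3) is unit, so v3 = False.
Try v7 = True.
The clause (v0) is unit, so v0 = True.
The clause (¬v4) is unit, so v4 = False.
The clause (¬v6) is unit, so v6 = False.
The clause (¬v2) is unit, so v2 = False.
That conflicts with the unit clause (v2).
Backtrack on v7: now try v7 = False.
The clause (¬v6) is unit, so v6 = False.
That conflicts with the unit clause (v6).
Both values of v7 lead to a conflict.
Backtrack on v1: now try v1 = True.
The clause (¬v7) is unit, so v7 = False.
The clause (v3) is unit, so v3 = True.
The clause (v6) is unit, so v6 = True.
Try v0 = False.
The clause (¬v4) is unit, so v4 = False.
That conflicts with the unit clause (v4).
Backtrack on v0: now try v0 = True.
The clause (¬v4) is unit, so v4 = False.
That conflicts with the unit clause (v4).
Both values of v0 lead to a conflict.
Both values of v1 lead to a conflict.
So every satisfying assignment has v5 = False.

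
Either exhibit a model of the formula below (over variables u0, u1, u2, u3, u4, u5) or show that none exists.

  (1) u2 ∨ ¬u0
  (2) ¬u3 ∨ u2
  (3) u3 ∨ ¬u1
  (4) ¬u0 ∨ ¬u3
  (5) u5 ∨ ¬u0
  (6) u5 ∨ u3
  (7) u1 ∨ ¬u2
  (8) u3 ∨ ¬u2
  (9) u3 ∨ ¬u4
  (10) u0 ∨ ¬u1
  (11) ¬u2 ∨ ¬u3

u0 ↦ False,  u1 ↦ False,  u2 ↦ False,  u3 ↦ False,  u4 ↦ False,  u5 ↦ True

Suppose u2 = False.
(¬u0) alone gives u0 = False.
(¬u3) alone gives u3 = False.
(¬u1) alone gives u1 = False.
(u5) alone gives u5 = True.
(¬u4) alone gives u4 = False.
This assignment satisfies each clause.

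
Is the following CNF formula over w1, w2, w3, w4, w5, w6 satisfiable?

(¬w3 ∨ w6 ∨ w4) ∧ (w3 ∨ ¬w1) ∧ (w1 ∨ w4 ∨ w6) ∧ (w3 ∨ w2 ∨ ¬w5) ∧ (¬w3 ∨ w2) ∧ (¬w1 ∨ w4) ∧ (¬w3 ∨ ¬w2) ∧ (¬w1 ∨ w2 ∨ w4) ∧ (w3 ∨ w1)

No, unsatisfiable

Branch on w3: set w3 = True.
From the singleton clause (w2), w2 = True.
Now (¬w2) is unsatisfied and unit — conflict.
That branch fails; take w3 = False instead.
From the singleton clause (¬w1), w1 = False.
Now (w1) is unsatisfied and unit — conflict.
Either choice for w3 ends in contradiction.
No assignment satisfies every clause.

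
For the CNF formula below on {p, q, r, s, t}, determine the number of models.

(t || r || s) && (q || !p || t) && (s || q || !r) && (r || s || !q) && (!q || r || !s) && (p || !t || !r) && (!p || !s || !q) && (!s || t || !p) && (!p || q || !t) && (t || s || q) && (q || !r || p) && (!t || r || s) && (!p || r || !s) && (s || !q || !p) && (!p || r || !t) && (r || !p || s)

4

There are 2^5 = 32 truth assignments over (p, q, r, s, t).
Split on s. With s = true, the clauses containing s are satisfied and !s drops from the rest; 3 of the 2^4 = 16 assignments to the other variables satisfy what remains.
With s = false, by the same count on the reduced clause set, 1 assignment works.
(One model: p=F, q=F, r=F, s=T, t=F.)
Total: 3 + 1 = 4.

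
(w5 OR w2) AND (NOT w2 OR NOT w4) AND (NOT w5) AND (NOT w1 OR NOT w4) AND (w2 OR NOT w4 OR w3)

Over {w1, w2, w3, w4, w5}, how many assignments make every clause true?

4

There are 2^5 = 32 truth assignments over (w1, w2, w3, w4, w5).
Split on w1. With w1 = true, the clauses containing w1 are satisfied and NOT w1 drops from the rest; 2 of the 2^4 = 16 assignments to the other variables satisfy what remains.
With w1 = false, by the same count on the reduced clause set, 2 assignments work.
Total: 2 + 2 = 4.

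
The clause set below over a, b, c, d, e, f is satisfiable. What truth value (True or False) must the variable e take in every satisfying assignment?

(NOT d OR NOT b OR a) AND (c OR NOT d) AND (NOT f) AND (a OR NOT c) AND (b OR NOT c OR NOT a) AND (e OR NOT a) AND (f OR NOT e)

False

Suppose e = true.
(NOT f) alone gives f = false.
Now (f) is unsatisfied and unit — conflict.
So every satisfying assignment has e = False.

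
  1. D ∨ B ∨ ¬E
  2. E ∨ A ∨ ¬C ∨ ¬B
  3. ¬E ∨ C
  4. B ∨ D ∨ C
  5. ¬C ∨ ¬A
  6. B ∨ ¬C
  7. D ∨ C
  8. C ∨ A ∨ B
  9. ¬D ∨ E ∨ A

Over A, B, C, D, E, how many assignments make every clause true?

4

There are 2^5 = 32 truth assignments over (A, B, C, D, E).
Split on D. With D = True, the clauses containing D are satisfied and ¬D drops from the rest; 3 of the 2^4 = 16 assignments to the other variables satisfy what remains.
With D = False, by the same count on the reduced clause set, 1 assignment works.
Total: 3 + 1 = 4.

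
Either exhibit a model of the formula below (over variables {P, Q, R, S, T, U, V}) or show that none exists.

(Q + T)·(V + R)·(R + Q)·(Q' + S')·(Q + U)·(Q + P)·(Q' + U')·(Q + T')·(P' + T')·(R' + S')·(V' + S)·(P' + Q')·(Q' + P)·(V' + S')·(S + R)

Try Q = 1.
Unit clause (S') forces S = 0.
Unit clause (U') forces U = 0.
Unit clause (V') forces V = 0.
Unit clause (R) forces R = 1.
Unit clause (P') forces P = 0.
But (P) is also a unit clause — contradiction.
Undo Q and try Q = 0.
Unit clause (T) forces T = 1.
But (T') is also a unit clause — contradiction.
Either choice for Q ends in contradiction.

UNSATISFIABLE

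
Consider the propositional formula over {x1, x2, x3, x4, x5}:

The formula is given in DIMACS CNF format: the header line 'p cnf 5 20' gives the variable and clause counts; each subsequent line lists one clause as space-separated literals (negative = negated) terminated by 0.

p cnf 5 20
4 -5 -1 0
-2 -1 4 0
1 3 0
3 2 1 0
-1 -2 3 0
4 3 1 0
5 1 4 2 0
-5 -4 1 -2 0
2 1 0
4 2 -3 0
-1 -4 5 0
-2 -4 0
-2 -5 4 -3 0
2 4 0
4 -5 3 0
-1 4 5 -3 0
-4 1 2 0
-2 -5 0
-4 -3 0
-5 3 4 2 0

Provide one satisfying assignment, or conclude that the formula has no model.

Suppose x1 = True.
Suppose x4 = True.
Unit clause (x5) forces x5 = True.
Unit clause (¬x2) forces x2 = False.
Unit clause (¬x3) forces x3 = False.
Every clause now holds.

x1=True; x2=False; x3=False; x4=True; x5=True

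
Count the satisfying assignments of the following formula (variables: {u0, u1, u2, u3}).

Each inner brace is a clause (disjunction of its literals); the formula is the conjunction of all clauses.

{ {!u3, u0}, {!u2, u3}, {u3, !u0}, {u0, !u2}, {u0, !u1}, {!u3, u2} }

3

There are 2^4 = 16 truth assignments over (u0, u1, u2, u3).
Check each against the 6 clauses (columns in the order u0, u1, u2, u3):
  F F F F  ✓ satisfies all
  F F F T  ✗ fails (!u3 || u0)
  F F T F  ✗ fails (!u2 || u3)
  F F T T  ✗ fails (!u3 || u0)
  F T F F  ✗ fails (u0 || !u1)
  F T F T  ✗ fails (!u3 || u0)
  F T T F  ✗ fails (!u2 || u3)
  F T T T  ✗ fails (!u3 || u0)
  T F F F  ✗ fails (u3 || !u0)
  T F F T  ✗ fails (!u3 || u2)
  T F T F  ✗ fails (!u2 || u3)
  T F T T  ✓ satisfies all
  T T F F  ✗ fails (u3 || !u0)
  T T F T  ✗ fails (!u3 || u2)
  T T T F  ✗ fails (!u2 || u3)
  T T T T  ✓ satisfies all
3 of the 16 rows are models.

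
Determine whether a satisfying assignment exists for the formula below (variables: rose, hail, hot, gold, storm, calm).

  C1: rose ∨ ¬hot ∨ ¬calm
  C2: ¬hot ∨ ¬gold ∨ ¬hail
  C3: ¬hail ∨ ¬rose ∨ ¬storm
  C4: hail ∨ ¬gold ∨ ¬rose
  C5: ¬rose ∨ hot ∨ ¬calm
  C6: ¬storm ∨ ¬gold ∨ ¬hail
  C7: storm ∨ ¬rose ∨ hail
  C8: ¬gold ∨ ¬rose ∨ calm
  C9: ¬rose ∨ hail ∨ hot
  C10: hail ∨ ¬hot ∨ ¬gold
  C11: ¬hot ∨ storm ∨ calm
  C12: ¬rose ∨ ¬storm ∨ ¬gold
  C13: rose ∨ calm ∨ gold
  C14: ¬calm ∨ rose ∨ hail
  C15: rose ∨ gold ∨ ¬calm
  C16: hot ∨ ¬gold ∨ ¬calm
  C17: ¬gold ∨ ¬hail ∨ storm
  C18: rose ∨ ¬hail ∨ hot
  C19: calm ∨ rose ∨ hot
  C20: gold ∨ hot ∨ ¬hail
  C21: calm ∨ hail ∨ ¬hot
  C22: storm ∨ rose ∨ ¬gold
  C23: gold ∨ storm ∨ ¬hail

Branch on rose: set rose = True.
Branch on hail: set hail = False.
Unit clause (¬gold) forces gold = False.
Unit clause (storm) forces storm = True.
Unit clause (hot) forces hot = True.
Unit clause (calm) forces calm = True.
Every clause now holds.
A satisfying assignment: rose: True; hail: False; hot: True; gold: False; storm: True; calm: True.

Yes, satisfiable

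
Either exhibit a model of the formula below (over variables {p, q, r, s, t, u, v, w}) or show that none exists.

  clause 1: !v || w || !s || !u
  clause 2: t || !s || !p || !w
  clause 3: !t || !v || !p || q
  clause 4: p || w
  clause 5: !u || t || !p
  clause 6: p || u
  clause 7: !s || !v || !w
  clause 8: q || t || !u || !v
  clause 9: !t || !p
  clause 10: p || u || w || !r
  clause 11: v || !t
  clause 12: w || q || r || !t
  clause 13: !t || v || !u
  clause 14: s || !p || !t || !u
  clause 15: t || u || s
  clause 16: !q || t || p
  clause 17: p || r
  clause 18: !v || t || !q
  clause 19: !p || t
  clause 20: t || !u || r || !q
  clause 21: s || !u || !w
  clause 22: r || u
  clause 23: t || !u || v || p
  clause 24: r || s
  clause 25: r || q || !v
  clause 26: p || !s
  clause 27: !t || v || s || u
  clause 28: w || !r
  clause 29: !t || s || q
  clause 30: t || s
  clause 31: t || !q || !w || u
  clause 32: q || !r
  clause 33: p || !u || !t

Try p = true.
(!t) alone gives t = false.
Now (t) is unsatisfied and unit — conflict.
Backtrack on p: now try p = false.
(w) alone gives w = true.
(u) alone gives u = true.
(r) alone gives r = true.
(s) alone gives s = true.
Now (!s) is unsatisfied and unit — conflict.
Either choice for p ends in contradiction.

UNSATISFIABLE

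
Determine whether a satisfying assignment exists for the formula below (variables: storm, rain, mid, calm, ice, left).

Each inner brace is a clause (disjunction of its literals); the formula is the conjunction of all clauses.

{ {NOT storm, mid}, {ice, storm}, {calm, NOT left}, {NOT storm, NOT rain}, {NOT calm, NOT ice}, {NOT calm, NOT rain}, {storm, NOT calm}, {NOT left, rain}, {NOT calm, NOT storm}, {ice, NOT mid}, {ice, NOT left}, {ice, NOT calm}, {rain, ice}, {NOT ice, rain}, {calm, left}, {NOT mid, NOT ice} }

Try storm = false.
From the singleton clause (ice), ice = true.
From the singleton clause (NOT calm), calm = false.
From the singleton clause (NOT left), left = false.
But (left) is also a unit clause — contradiction.
Undo storm and try storm = true.
From the singleton clause (mid), mid = true.
From the singleton clause (NOT rain), rain = false.
From the singleton clause (NOT left), left = false.
From the singleton clause (NOT calm), calm = false.
But (calm) is also a unit clause — contradiction.
Neither storm = true nor storm = false works.
No assignment satisfies every clause.

No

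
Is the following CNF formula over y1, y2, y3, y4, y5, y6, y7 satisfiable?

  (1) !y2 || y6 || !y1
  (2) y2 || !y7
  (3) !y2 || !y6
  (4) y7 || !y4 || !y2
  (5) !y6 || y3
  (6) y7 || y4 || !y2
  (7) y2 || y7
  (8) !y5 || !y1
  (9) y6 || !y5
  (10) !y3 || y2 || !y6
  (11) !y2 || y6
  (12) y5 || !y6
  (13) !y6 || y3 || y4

Try y2 = true.
From the singleton clause (!y6), y6 = false.
That conflicts with the unit clause (y6).
Backtrack on y2: now try y2 = false.
From the singleton clause (!y7), y7 = false.
That conflicts with the unit clause (y7).
Either choice for y2 ends in contradiction.
No assignment satisfies every clause.

Unsatisfiable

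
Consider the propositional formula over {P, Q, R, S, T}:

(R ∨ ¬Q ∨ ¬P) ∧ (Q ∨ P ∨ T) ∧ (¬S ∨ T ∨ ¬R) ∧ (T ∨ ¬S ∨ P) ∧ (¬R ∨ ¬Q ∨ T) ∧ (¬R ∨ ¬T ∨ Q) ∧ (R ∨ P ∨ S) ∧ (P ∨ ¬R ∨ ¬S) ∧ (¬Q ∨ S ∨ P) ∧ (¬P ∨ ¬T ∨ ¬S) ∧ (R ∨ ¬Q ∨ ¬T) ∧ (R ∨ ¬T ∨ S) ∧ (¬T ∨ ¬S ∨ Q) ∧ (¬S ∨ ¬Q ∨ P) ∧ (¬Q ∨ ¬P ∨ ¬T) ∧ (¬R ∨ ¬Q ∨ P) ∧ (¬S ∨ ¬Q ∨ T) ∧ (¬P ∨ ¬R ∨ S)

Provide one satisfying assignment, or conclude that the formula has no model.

Case R = False:
Case Q = False:
Case P = True:
Case T = False:
All clauses hold; S can take either value.

P=True, Q=False, R=False, S=False, T=False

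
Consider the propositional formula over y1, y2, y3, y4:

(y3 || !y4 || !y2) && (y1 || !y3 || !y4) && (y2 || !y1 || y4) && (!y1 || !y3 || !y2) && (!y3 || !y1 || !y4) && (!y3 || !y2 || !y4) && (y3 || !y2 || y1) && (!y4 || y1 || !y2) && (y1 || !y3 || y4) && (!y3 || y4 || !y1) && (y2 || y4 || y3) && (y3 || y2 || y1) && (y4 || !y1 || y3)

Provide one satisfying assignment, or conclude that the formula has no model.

y1=true, y2=false, y3=false, y4=true

Case y3 = false:
Case y4 = true:
From the singleton clause (!y2), y2 = false.
From the singleton clause (y1), y1 = true.
All clauses are satisfied.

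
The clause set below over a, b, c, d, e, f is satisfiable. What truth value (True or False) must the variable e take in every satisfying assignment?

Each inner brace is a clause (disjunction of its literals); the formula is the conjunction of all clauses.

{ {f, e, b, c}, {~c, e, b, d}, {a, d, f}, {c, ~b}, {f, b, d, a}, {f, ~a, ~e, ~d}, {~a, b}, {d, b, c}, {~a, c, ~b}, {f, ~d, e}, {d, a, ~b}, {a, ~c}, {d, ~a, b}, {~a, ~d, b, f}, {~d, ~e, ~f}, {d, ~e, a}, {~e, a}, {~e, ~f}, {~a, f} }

Suppose e = 1.
From the singleton clause (a), a = 1.
From the singleton clause (b), b = 1.
From the singleton clause (c), c = 1.
From the singleton clause (~f), f = 0.
But (f) is also a unit clause — contradiction.
So every satisfying assignment has e = False.

False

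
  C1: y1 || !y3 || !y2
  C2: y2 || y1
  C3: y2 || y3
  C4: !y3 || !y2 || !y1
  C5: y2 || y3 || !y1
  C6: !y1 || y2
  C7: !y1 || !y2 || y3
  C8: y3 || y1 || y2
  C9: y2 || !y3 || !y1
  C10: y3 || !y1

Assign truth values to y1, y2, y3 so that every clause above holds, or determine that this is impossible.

Try y2 = true.
Try y1 = false.
Unit clause (!y3) forces y3 = false.
Every clause now holds.

y1: false,  y2: true,  y3: false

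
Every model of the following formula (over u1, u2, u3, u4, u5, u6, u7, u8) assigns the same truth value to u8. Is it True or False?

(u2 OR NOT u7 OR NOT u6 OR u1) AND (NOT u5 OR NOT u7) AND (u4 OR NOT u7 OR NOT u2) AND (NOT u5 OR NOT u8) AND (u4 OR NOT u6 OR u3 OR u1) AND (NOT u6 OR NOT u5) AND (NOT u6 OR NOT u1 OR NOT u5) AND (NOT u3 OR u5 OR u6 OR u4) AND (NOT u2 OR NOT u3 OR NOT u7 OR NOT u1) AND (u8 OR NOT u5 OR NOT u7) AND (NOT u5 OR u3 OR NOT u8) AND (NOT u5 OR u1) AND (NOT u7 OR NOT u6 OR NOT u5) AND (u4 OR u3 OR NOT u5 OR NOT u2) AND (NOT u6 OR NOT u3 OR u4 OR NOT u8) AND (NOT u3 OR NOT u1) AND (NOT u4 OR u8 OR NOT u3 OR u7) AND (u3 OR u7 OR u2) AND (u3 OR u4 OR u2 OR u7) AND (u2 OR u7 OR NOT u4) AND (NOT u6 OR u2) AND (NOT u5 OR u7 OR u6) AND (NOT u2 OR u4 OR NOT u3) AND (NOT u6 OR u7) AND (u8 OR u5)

Suppose u8 = false.
Unit clause (u5) forces u5 = true.
Unit clause (NOT u7) forces u7 = false.
Unit clause (NOT u6) forces u6 = false.
That conflicts with the unit clause (u6).
So every satisfying assignment has u8 = True.

True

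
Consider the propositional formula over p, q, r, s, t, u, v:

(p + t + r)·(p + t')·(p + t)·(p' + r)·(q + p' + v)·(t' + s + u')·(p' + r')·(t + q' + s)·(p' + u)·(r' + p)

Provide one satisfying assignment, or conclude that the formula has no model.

UNSATISFIABLE

Suppose p = 1.
Unit clause (r) forces r = 1.
That conflicts with the unit clause (r').
That branch fails; take p = 0 instead.
Unit clause (t') forces t = 0.
That conflicts with the unit clause (t).
Neither p = 1 nor p = 0 works.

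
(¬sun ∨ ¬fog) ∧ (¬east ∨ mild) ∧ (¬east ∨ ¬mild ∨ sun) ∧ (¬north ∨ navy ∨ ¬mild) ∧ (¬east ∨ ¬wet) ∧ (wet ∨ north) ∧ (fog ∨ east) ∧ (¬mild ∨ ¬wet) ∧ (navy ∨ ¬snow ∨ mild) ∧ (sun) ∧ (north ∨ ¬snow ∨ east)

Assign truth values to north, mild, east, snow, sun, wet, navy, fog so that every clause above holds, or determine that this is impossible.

north: True; mild: True; east: True; snow: False; sun: True; wet: False; navy: True; fog: False

(sun) alone gives sun = True.
(¬fog) alone gives fog = False.
(east) alone gives east = True.
(mild) alone gives mild = True.
(¬wet) alone gives wet = False.
(north) alone gives north = True.
(navy) alone gives navy = True.
Every clause is now satisfied; snow is unconstrained.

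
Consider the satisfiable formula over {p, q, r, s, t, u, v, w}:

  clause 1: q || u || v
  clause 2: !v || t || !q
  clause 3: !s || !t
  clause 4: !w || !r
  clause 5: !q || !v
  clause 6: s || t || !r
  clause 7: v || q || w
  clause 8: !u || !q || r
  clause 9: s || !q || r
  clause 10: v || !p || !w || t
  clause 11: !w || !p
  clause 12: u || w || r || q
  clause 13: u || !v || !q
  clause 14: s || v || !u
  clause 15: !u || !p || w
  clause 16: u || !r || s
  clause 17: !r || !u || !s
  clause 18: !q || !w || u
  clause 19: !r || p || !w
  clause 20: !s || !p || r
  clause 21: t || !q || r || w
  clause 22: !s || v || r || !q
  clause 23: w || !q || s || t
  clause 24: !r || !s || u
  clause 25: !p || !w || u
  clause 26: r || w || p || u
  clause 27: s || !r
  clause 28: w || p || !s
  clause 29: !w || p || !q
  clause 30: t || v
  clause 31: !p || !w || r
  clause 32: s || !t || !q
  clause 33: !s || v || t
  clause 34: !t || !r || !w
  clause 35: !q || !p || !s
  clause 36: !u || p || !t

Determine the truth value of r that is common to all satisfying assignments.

False

Suppose r = true.
From the singleton clause (!w), w = false.
From the singleton clause (s), s = true.
From the singleton clause (!t), t = false.
From the singleton clause (!u), u = false.
That conflicts with the unit clause (u).
So every satisfying assignment has r = False.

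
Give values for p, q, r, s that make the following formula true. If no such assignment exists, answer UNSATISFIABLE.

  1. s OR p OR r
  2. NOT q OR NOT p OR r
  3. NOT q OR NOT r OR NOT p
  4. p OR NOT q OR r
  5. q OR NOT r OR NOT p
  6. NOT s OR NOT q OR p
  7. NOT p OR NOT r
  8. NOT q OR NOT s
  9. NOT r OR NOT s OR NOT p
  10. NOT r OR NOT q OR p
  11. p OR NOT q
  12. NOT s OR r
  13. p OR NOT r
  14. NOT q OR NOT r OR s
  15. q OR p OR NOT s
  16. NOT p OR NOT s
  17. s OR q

Try p = false.
(NOT q) alone gives q = false.
(NOT r) alone gives r = false.
(s) alone gives s = true.
That conflicts with the unit clause (NOT s).
That branch fails; take p = true instead.
(NOT r) alone gives r = false.
(NOT q) alone gives q = false.
(NOT s) alone gives s = false.
That conflicts with the unit clause (s).
Both values of p lead to a conflict.

UNSATISFIABLE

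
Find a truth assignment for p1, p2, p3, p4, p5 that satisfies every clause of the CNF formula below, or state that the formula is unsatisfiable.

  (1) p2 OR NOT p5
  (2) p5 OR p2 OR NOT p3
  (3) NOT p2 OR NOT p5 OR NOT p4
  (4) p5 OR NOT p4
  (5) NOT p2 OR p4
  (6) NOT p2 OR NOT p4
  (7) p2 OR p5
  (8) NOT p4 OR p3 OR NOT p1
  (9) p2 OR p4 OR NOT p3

UNSATISFIABLE

Try p2 = true.
From the singleton clause (p4), p4 = true.
That conflicts with the unit clause (NOT p4).
So p2 must be the other value — set p2 = false.
From the singleton clause (NOT p5), p5 = false.
That conflicts with the unit clause (p5).
Neither p2 = true nor p2 = false works.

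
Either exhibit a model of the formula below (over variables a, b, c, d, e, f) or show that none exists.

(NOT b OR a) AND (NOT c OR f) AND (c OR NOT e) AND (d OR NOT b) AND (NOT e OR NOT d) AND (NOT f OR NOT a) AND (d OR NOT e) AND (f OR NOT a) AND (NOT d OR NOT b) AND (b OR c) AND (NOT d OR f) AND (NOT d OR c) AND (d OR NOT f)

a ↦ false,  b ↦ false,  c ↦ true,  d ↦ true,  e ↦ false,  f ↦ true

Try b = false.
The clause (c) is unit, so c = true.
The clause (f) is unit, so f = true.
The clause (NOT a) is unit, so a = false.
The clause (d) is unit, so d = true.
The clause (NOT e) is unit, so e = false.
This assignment satisfies each clause.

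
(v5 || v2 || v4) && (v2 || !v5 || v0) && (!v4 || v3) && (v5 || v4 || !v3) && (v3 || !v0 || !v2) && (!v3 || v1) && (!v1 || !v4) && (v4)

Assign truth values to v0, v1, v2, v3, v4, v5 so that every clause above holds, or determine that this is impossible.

UNSATISFIABLE

The clause (v4) is unit, so v4 = true.
The clause (v3) is unit, so v3 = true.
The clause (v1) is unit, so v1 = true.
Now (!v1) is unsatisfied and unit — conflict.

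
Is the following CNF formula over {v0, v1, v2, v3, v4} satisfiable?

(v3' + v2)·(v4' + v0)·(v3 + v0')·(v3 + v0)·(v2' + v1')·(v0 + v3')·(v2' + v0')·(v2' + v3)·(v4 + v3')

No

Try v3 = 0.
(v0') alone gives v0 = 0.
Now (v0) is unsatisfied and unit — conflict.
Undo v3 and try v3 = 1.
(v2) alone gives v2 = 1.
(v1') alone gives v1 = 0.
(v0) alone gives v0 = 1.
Now (v0') is unsatisfied and unit — conflict.
Neither v3 = 1 nor v3 = 0 works.
No assignment satisfies every clause.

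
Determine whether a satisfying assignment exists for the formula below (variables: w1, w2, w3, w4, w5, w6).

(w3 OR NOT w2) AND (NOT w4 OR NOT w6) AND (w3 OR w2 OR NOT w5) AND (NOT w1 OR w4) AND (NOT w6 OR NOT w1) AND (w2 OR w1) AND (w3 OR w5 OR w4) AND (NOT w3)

Unit clause (NOT w3) forces w3 = false.
Unit clause (NOT w2) forces w2 = false.
Unit clause (NOT w5) forces w5 = false.
Unit clause (w1) forces w1 = true.
Unit clause (w4) forces w4 = true.
Unit clause (NOT w6) forces w6 = false.
Every clause now holds.
A satisfying assignment: w1: true,  w2: false,  w3: false,  w4: true,  w5: false,  w6: false.

Yes, satisfiable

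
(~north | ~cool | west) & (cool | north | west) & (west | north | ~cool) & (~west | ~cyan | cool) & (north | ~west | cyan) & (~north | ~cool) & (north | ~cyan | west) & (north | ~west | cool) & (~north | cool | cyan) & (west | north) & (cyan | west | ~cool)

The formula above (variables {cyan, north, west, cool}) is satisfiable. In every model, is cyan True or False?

True

Suppose cyan = 0.
Case north = 1:
(~cool) alone gives cool = 0.
But (cool) is also a unit clause — contradiction.
Backtrack on north: now try north = 0.
(~west) alone gives west = 0.
But (west) is also a unit clause — contradiction.
Either choice for north ends in contradiction.
So every satisfying assignment has cyan = True.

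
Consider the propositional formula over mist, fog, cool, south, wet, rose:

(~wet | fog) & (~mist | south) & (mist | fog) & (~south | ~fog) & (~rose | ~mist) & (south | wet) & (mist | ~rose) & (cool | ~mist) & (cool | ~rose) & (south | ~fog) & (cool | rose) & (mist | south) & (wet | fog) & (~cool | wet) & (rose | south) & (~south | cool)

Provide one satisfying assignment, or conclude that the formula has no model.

Branch on wet: set wet = 0.
The clause (south) is unit, so south = 1.
The clause (~fog) is unit, so fog = 0.
Now (fog) is unsatisfied and unit — conflict.
Backtrack on wet: now try wet = 1.
The clause (fog) is unit, so fog = 1.
The clause (~south) is unit, so south = 0.
Now (south) is unsatisfied and unit — conflict.
Both values of wet lead to a conflict.

UNSATISFIABLE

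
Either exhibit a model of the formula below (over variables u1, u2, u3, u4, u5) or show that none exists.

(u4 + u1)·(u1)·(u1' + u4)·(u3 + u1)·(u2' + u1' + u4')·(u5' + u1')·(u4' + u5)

From the singleton clause (u1), u1 = 1.
From the singleton clause (u4), u4 = 1.
From the singleton clause (u2'), u2 = 0.
From the singleton clause (u5'), u5 = 0.
But (u5) is also a unit clause — contradiction.

UNSATISFIABLE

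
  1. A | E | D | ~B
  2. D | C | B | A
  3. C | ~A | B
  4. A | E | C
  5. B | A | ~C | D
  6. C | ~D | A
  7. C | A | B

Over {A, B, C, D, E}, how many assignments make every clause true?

There are 2^5 = 32 truth assignments over (A, B, C, D, E).
Split on D. With D = 1, the clauses containing D are satisfied and ~D drops from the rest; 10 of the 2^4 = 16 assignments to the other variables satisfy what remains.
With D = 0, by the same count on the reduced clause set, 8 assignments work.
(One model: A=F, B=F, C=T, D=T, E=F.)
Total: 10 + 8 = 18.

18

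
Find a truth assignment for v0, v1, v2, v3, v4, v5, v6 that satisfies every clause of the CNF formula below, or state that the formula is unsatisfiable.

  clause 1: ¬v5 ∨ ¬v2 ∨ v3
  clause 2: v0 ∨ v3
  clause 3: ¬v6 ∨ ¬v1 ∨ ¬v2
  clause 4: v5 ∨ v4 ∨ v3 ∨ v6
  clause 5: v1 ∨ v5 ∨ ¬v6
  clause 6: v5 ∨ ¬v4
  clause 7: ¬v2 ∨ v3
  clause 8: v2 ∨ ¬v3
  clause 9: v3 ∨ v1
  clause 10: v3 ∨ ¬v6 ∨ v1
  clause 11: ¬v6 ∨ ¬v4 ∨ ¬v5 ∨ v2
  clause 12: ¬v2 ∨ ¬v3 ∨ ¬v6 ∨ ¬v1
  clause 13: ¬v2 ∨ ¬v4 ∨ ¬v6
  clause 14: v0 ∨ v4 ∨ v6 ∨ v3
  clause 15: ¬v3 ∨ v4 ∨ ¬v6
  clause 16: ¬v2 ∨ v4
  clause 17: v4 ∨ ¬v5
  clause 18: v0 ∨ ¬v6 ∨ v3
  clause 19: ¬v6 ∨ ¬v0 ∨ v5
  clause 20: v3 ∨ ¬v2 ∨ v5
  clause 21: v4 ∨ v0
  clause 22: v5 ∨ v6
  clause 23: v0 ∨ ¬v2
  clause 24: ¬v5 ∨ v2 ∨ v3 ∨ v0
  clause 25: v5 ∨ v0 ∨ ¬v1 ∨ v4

v0: True, v1: False, v2: True, v3: True, v4: True, v5: True, v6: False

Try v0 = True.
Try v5 = True.
From the singleton clause (v4), v4 = True.
Try v2 = True.
From the singleton clause (v3), v3 = True.
From the singleton clause (¬v6), v6 = False.
No clause remains; v1 is free.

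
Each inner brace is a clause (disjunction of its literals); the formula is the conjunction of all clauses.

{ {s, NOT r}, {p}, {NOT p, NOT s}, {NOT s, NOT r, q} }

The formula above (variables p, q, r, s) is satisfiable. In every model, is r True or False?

Suppose r = true.
(s) alone gives s = true.
(p) alone gives p = true.
That conflicts with the unit clause (NOT p).
So every satisfying assignment has r = False.

False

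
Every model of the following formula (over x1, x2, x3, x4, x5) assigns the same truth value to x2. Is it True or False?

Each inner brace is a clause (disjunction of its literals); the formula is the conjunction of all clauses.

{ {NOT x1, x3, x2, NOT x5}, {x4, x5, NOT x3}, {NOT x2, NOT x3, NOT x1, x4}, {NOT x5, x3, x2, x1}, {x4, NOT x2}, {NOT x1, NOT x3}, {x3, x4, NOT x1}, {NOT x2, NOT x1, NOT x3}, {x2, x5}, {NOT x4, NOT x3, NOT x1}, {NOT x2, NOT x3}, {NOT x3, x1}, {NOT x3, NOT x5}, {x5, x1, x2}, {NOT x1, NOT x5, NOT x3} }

Suppose x2 = false.
The clause (x5) is unit, so x5 = true.
The clause (NOT x3) is unit, so x3 = false.
The clause (NOT x1) is unit, so x1 = false.
Now (x1) is unsatisfied and unit — conflict.
So every satisfying assignment has x2 = True.

True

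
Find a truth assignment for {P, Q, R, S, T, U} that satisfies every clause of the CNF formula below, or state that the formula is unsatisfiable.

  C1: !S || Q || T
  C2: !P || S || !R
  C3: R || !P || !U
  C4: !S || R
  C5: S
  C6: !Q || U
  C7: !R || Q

From the singleton clause (S), S = true.
From the singleton clause (R), R = true.
From the singleton clause (Q), Q = true.
From the singleton clause (U), U = true.
No clause remains; P, T are free.

P=true,  Q=true,  R=true,  S=true,  T=true,  U=true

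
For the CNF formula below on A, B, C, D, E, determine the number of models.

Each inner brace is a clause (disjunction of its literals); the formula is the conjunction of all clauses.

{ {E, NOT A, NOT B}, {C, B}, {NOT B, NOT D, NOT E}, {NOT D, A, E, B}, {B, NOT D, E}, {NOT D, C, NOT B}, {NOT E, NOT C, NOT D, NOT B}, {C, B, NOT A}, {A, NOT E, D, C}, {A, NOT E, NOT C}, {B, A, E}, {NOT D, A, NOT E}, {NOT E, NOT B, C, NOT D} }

There are 2^5 = 32 truth assignments over (A, B, C, D, E).
Split on E. With E = true, the clauses containing E are satisfied and NOT E drops from the rest; 4 of the 2^4 = 16 assignments to the other variables satisfy what remains.
With E = false, by the same count on the reduced clause set, 4 assignments work.
(One model: A=F, B=T, C=F, D=F, E=F.)
Total: 4 + 4 = 8.

8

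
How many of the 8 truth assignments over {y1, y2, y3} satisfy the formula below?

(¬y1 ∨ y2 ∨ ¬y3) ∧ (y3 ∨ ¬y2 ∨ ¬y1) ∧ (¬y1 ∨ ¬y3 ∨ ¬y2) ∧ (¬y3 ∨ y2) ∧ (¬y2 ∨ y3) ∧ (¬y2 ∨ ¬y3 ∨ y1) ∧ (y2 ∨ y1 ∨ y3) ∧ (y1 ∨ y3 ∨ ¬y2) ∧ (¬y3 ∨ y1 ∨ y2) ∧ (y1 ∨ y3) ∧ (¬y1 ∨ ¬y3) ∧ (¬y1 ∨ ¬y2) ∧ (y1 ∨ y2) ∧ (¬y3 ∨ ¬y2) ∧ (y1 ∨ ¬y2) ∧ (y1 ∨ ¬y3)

1

There are 2^3 = 8 truth assignments over (y1, y2, y3).
Check each against the 16 clauses (columns in the order y1, y2, y3):
  F F F  ✗ fails (y2 ∨ y1 ∨ y3)
  F F T  ✗ fails (¬y3 ∨ y2)
  F T F  ✗ fails (¬y2 ∨ y3)
  F T T  ✗ fails (¬y2 ∨ ¬y3 ∨ y1)
  T F F  ✓ satisfies all
  T F T  ✗ fails (¬y1 ∨ y2 ∨ ¬y3)
  T T F  ✗ fails (y3 ∨ ¬y2 ∨ ¬y1)
  T T T  ✗ fails (¬y1 ∨ ¬y3 ∨ ¬y2)
1 of the 8 rows is a model.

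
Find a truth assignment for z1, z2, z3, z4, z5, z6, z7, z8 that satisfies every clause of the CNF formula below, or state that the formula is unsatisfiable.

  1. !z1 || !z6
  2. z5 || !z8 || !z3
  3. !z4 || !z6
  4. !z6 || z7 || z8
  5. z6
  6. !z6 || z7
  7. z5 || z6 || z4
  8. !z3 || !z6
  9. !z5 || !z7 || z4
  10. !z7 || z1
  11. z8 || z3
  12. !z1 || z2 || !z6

(z6) alone gives z6 = true.
(!z1) alone gives z1 = false.
(!z4) alone gives z4 = false.
(z7) alone gives z7 = true.
That conflicts with the unit clause (!z7).

UNSATISFIABLE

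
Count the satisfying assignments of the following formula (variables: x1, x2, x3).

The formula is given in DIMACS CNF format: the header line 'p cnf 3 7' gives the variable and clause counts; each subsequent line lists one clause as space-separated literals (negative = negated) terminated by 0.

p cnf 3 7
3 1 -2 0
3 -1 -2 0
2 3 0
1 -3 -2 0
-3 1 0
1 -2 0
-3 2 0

1

There are 2^3 = 8 truth assignments over (x1, x2, x3).
Split on x2. With x2 = True, the clauses containing x2 are satisfied and ¬x2 drops from the rest; 1 of the 2^2 = 4 assignments to the other variables satisfy what remains.
With x2 = False, by the same count on the reduced clause set, 0 assignments work.
(One model: x1=T, x2=T, x3=T.)
Total: 1 + 0 = 1.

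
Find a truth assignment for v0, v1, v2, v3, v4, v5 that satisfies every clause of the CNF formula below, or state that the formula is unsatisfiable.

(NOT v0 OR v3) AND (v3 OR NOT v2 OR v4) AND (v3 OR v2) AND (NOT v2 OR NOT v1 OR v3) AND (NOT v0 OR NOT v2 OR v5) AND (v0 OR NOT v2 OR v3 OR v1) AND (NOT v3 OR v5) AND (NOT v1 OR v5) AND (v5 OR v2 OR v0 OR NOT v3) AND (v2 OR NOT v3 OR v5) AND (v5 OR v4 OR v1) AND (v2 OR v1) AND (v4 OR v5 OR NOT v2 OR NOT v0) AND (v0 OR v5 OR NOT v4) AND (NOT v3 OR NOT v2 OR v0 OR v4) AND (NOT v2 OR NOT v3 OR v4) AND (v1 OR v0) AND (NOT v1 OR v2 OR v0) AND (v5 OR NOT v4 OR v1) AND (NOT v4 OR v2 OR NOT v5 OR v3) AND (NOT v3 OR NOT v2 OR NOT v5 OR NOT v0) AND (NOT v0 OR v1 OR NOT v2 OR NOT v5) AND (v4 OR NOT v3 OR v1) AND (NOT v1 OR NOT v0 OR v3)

v0=false,  v1=true,  v2=true,  v3=true,  v4=true,  v5=true

Try v0 = false.
From the singleton clause (v1), v1 = true.
From the singleton clause (v5), v5 = true.
From the singleton clause (v2), v2 = true.
From the singleton clause (v3), v3 = true.
From the singleton clause (v4), v4 = true.
Every clause now holds.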